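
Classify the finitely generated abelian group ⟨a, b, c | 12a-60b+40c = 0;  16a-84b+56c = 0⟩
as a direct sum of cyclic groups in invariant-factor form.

rank_ℚ(R)=2; free=3−2=1
SNF(R) diag = [4, 4] → torsion [4, 4]

Answer: M ≅ ℤ^1 ⊕ ℤ/4 ⊕ ℤ/4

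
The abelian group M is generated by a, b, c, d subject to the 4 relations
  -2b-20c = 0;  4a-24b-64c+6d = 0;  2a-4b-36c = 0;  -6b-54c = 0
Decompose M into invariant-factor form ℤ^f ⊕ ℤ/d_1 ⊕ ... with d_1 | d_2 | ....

rank_ℚ(R)=4; free=4−4=0
SNF(R) diag = [2, 2, 6, 6] → torsion [2, 2, 6, 6]

Answer: M ≅ ℤ/2 ⊕ ℤ/2 ⊕ ℤ/6 ⊕ ℤ/6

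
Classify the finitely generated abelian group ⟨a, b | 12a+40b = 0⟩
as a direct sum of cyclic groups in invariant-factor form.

Answer: M ≅ ℤ^1 ⊕ ℤ/4

Derivation:
rank_ℚ(R)=1; free=2−1=1
SNF(R) diag = [4] → torsion [4]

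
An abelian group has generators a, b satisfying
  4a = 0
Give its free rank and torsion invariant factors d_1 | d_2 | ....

Answer: M ≅ ℤ^1 ⊕ ℤ/4

Derivation:
rank_ℚ(R)=1; free=2−1=1
SNF(R) diag = [4] → torsion [4]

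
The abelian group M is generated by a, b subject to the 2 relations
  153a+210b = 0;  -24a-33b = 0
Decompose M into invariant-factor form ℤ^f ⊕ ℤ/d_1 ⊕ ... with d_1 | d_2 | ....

rank_ℚ(R)=2; free=2−2=0
SNF(R) diag = [3, 3] → torsion [3, 3]

Answer: M ≅ ℤ/3 ⊕ ℤ/3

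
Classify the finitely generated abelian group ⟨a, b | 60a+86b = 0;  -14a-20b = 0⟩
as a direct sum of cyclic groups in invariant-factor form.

rank_ℚ(R)=2; free=2−2=0
SNF(R) diag = [2, 2] → torsion [2, 2]

Answer: M ≅ ℤ/2 ⊕ ℤ/2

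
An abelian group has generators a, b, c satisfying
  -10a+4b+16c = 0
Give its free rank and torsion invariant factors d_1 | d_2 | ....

Answer: M ≅ ℤ^2 ⊕ ℤ/2

Derivation:
rank_ℚ(R)=1; free=3−1=2
SNF(R) diag = [2] → torsion [2]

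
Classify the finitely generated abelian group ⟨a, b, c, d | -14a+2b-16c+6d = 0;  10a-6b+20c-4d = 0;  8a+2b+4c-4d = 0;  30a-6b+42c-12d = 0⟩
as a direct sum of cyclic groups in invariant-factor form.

rank_ℚ(R)=4; free=4−4=0
SNF(R) diag = [2, 2, 6, 6] → torsion [2, 2, 6, 6]

Answer: M ≅ ℤ/2 ⊕ ℤ/2 ⊕ ℤ/6 ⊕ ℤ/6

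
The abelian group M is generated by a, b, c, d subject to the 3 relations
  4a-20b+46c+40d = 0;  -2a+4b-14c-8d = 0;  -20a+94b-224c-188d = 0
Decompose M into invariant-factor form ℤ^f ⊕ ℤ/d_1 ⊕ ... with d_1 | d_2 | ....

rank_ℚ(R)=3; free=4−3=1
SNF(R) diag = [2, 6, 6] → torsion [2, 6, 6]

Answer: M ≅ ℤ^1 ⊕ ℤ/2 ⊕ ℤ/6 ⊕ ℤ/6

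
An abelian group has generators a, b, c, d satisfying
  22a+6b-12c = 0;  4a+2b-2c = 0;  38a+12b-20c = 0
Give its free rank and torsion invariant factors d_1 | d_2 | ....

Answer: M ≅ ℤ^1 ⊕ ℤ/2 ⊕ ℤ/2 ⊕ ℤ/2

Derivation:
rank_ℚ(R)=3; free=4−3=1
SNF(R) diag = [2, 2, 2] → torsion [2, 2, 2]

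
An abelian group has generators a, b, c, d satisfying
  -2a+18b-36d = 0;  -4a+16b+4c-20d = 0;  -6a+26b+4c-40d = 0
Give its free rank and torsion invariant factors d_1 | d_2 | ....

rank_ℚ(R)=3; free=4−3=1
SNF(R) diag = [2, 4, 8] → torsion [2, 4, 8]

Answer: M ≅ ℤ^1 ⊕ ℤ/2 ⊕ ℤ/4 ⊕ ℤ/8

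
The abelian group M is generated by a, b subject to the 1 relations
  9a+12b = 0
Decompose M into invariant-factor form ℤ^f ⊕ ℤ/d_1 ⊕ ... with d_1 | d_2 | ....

rank_ℚ(R)=1; free=2−1=1
SNF(R) diag = [3] → torsion [3]

Answer: M ≅ ℤ^1 ⊕ ℤ/3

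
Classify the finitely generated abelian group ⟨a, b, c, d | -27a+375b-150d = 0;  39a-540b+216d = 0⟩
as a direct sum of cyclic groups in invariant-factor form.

rank_ℚ(R)=2; free=4−2=2
SNF(R) diag = [3, 3] → torsion [3, 3]

Answer: M ≅ ℤ^2 ⊕ ℤ/3 ⊕ ℤ/3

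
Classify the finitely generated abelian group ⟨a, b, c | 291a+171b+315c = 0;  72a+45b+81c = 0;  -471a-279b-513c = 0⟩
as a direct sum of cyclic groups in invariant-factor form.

rank_ℚ(R)=3; free=3−3=0
SNF(R) diag = [3, 9, 18] → torsion [3, 9, 18]

Answer: M ≅ ℤ/3 ⊕ ℤ/9 ⊕ ℤ/18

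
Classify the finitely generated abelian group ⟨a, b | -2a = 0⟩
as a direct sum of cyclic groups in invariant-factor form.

rank_ℚ(R)=1; free=2−1=1
SNF(R) diag = [2] → torsion [2]

Answer: M ≅ ℤ^1 ⊕ ℤ/2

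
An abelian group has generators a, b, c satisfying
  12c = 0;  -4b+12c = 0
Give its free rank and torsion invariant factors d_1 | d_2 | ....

rank_ℚ(R)=2; free=3−2=1
SNF(R) diag = [4, 12] → torsion [4, 12]

Answer: M ≅ ℤ^1 ⊕ ℤ/4 ⊕ ℤ/12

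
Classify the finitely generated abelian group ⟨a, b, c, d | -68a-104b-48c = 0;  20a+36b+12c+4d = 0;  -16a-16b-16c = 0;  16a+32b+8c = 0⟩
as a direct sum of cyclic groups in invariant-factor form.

rank_ℚ(R)=4; free=4−4=0
SNF(R) diag = [4, 4, 8, 16] → torsion [4, 4, 8, 16]

Answer: M ≅ ℤ/4 ⊕ ℤ/4 ⊕ ℤ/8 ⊕ ℤ/16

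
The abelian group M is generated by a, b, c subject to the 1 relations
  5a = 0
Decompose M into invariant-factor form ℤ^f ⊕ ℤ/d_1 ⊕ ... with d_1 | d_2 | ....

rank_ℚ(R)=1; free=3−1=2
SNF(R) diag = [5] → torsion [5]

Answer: M ≅ ℤ^2 ⊕ ℤ/5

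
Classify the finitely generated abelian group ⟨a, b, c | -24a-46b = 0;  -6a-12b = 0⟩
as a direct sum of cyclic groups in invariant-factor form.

Answer: M ≅ ℤ^1 ⊕ ℤ/2 ⊕ ℤ/6

Derivation:
rank_ℚ(R)=2; free=3−2=1
SNF(R) diag = [2, 6] → torsion [2, 6]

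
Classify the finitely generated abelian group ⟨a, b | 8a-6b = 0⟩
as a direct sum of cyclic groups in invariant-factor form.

rank_ℚ(R)=1; free=2−1=1
SNF(R) diag = [2] → torsion [2]

Answer: M ≅ ℤ^1 ⊕ ℤ/2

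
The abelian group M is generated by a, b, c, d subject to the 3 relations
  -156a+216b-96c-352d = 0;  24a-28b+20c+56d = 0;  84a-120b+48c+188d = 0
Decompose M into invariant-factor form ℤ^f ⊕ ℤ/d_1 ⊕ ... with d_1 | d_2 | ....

Answer: M ≅ ℤ^1 ⊕ ℤ/4 ⊕ ℤ/4 ⊕ ℤ/12

Derivation:
rank_ℚ(R)=3; free=4−3=1
SNF(R) diag = [4, 4, 12] → torsion [4, 4, 12]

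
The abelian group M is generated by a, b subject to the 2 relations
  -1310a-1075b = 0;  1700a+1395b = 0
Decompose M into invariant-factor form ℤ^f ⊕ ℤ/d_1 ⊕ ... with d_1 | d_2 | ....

Answer: M ≅ ℤ/5 ⊕ ℤ/10

Derivation:
rank_ℚ(R)=2; free=2−2=0
SNF(R) diag = [5, 10] → torsion [5, 10]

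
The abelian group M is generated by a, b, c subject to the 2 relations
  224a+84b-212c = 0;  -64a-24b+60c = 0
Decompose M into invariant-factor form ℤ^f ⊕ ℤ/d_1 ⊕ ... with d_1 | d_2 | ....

rank_ℚ(R)=2; free=3−2=1
SNF(R) diag = [4, 4] → torsion [4, 4]

Answer: M ≅ ℤ^1 ⊕ ℤ/4 ⊕ ℤ/4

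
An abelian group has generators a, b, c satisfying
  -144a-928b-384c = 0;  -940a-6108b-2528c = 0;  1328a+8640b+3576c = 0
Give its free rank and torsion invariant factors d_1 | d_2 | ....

Answer: M ≅ ℤ/4 ⊕ ℤ/8 ⊕ ℤ/16

Derivation:
rank_ℚ(R)=3; free=3−3=0
SNF(R) diag = [4, 8, 16] → torsion [4, 8, 16]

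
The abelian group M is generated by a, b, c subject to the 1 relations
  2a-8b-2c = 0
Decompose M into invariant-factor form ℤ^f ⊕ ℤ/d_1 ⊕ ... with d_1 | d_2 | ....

rank_ℚ(R)=1; free=3−1=2
SNF(R) diag = [2] → torsion [2]

Answer: M ≅ ℤ^2 ⊕ ℤ/2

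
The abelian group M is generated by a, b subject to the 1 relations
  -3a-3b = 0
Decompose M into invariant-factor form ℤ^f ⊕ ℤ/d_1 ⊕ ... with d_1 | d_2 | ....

Answer: M ≅ ℤ^1 ⊕ ℤ/3

Derivation:
rank_ℚ(R)=1; free=2−1=1
SNF(R) diag = [3] → torsion [3]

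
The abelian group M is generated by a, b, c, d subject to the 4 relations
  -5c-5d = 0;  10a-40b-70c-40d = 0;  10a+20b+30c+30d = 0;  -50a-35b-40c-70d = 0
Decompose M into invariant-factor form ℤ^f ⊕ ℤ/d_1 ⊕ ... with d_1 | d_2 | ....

rank_ℚ(R)=4; free=4−4=0
SNF(R) diag = [5, 5, 10, 30] → torsion [5, 5, 10, 30]

Answer: M ≅ ℤ/5 ⊕ ℤ/5 ⊕ ℤ/10 ⊕ ℤ/30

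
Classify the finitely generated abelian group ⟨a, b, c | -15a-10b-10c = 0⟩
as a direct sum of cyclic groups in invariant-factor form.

Answer: M ≅ ℤ^2 ⊕ ℤ/5

Derivation:
rank_ℚ(R)=1; free=3−1=2
SNF(R) diag = [5] → torsion [5]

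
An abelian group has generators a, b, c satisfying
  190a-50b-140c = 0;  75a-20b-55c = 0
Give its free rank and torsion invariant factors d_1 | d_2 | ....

Answer: M ≅ ℤ^1 ⊕ ℤ/5 ⊕ ℤ/10

Derivation:
rank_ℚ(R)=2; free=3−2=1
SNF(R) diag = [5, 10] → torsion [5, 10]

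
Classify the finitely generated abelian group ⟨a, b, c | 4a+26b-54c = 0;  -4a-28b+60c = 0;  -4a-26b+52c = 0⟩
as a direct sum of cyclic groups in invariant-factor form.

rank_ℚ(R)=3; free=3−3=0
SNF(R) diag = [2, 2, 4] → torsion [2, 2, 4]

Answer: M ≅ ℤ/2 ⊕ ℤ/2 ⊕ ℤ/4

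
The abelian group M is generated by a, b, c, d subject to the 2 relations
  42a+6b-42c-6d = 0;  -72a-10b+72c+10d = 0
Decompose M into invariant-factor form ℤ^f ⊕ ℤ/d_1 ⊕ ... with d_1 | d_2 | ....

Answer: M ≅ ℤ^2 ⊕ ℤ/2 ⊕ ℤ/6

Derivation:
rank_ℚ(R)=2; free=4−2=2
SNF(R) diag = [2, 6] → torsion [2, 6]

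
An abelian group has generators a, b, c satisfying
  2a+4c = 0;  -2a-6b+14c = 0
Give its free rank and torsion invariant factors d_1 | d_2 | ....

Answer: M ≅ ℤ^1 ⊕ ℤ/2 ⊕ ℤ/6

Derivation:
rank_ℚ(R)=2; free=3−2=1
SNF(R) diag = [2, 6] → torsion [2, 6]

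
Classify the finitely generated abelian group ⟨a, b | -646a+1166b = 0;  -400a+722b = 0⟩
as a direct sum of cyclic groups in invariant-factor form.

rank_ℚ(R)=2; free=2−2=0
SNF(R) diag = [2, 6] → torsion [2, 6]

Answer: M ≅ ℤ/2 ⊕ ℤ/6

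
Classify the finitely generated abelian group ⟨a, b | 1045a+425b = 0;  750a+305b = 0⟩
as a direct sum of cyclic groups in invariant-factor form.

Answer: M ≅ ℤ/5 ⊕ ℤ/5

Derivation:
rank_ℚ(R)=2; free=2−2=0
SNF(R) diag = [5, 5] → torsion [5, 5]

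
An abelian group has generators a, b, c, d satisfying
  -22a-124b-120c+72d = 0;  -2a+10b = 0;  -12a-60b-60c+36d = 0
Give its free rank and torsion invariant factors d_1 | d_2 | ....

rank_ℚ(R)=3; free=4−3=1
SNF(R) diag = [2, 6, 12] → torsion [2, 6, 12]

Answer: M ≅ ℤ^1 ⊕ ℤ/2 ⊕ ℤ/6 ⊕ ℤ/12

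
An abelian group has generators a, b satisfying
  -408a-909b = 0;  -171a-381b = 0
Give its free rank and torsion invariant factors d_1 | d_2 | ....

rank_ℚ(R)=2; free=2−2=0
SNF(R) diag = [3, 3] → torsion [3, 3]

Answer: M ≅ ℤ/3 ⊕ ℤ/3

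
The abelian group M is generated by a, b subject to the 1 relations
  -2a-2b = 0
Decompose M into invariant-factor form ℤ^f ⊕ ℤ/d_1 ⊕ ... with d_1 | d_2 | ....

rank_ℚ(R)=1; free=2−1=1
SNF(R) diag = [2] → torsion [2]

Answer: M ≅ ℤ^1 ⊕ ℤ/2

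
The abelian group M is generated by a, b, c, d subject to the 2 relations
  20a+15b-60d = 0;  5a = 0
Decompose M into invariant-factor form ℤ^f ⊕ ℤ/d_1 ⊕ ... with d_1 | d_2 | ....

Answer: M ≅ ℤ^2 ⊕ ℤ/5 ⊕ ℤ/15

Derivation:
rank_ℚ(R)=2; free=4−2=2
SNF(R) diag = [5, 15] → torsion [5, 15]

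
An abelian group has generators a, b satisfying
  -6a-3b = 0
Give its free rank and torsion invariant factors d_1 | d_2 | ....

Answer: M ≅ ℤ^1 ⊕ ℤ/3

Derivation:
rank_ℚ(R)=1; free=2−1=1
SNF(R) diag = [3] → torsion [3]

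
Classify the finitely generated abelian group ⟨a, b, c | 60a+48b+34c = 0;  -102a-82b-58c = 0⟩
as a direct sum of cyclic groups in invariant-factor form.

rank_ℚ(R)=2; free=3−2=1
SNF(R) diag = [2, 2] → torsion [2, 2]

Answer: M ≅ ℤ^1 ⊕ ℤ/2 ⊕ ℤ/2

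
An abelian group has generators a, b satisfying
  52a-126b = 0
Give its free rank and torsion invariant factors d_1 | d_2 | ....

Answer: M ≅ ℤ^1 ⊕ ℤ/2

Derivation:
rank_ℚ(R)=1; free=2−1=1
SNF(R) diag = [2] → torsion [2]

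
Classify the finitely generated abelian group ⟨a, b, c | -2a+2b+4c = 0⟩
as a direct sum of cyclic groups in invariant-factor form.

Answer: M ≅ ℤ^2 ⊕ ℤ/2

Derivation:
rank_ℚ(R)=1; free=3−1=2
SNF(R) diag = [2] → torsion [2]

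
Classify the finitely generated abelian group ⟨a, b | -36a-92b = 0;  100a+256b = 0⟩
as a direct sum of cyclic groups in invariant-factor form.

Answer: M ≅ ℤ/4 ⊕ ℤ/4

Derivation:
rank_ℚ(R)=2; free=2−2=0
SNF(R) diag = [4, 4] → torsion [4, 4]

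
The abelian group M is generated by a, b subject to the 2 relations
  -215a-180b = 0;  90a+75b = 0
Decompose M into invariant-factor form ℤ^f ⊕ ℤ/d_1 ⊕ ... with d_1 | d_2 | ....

Answer: M ≅ ℤ/5 ⊕ ℤ/15

Derivation:
rank_ℚ(R)=2; free=2−2=0
SNF(R) diag = [5, 15] → torsion [5, 15]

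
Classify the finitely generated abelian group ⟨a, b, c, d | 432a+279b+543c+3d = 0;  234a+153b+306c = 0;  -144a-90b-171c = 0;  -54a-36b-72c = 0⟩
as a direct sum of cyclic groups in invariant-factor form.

Answer: M ≅ ℤ/3 ⊕ ℤ/9 ⊕ ℤ/9 ⊕ ℤ/18

Derivation:
rank_ℚ(R)=4; free=4−4=0
SNF(R) diag = [3, 9, 9, 18] → torsion [3, 9, 9, 18]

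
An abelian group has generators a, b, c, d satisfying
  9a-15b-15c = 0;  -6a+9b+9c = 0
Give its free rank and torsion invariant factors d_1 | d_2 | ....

rank_ℚ(R)=2; free=4−2=2
SNF(R) diag = [3, 3] → torsion [3, 3]

Answer: M ≅ ℤ^2 ⊕ ℤ/3 ⊕ ℤ/3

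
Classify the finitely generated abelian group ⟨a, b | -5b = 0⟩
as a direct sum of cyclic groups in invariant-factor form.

rank_ℚ(R)=1; free=2−1=1
SNF(R) diag = [5] → torsion [5]

Answer: M ≅ ℤ^1 ⊕ ℤ/5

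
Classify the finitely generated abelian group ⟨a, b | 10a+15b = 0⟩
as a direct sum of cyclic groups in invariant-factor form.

rank_ℚ(R)=1; free=2−1=1
SNF(R) diag = [5] → torsion [5]

Answer: M ≅ ℤ^1 ⊕ ℤ/5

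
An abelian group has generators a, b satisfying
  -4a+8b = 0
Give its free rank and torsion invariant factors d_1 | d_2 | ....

Answer: M ≅ ℤ^1 ⊕ ℤ/4

Derivation:
rank_ℚ(R)=1; free=2−1=1
SNF(R) diag = [4] → torsion [4]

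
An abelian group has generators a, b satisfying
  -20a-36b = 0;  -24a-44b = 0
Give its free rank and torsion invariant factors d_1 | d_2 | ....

Answer: M ≅ ℤ/4 ⊕ ℤ/4

Derivation:
rank_ℚ(R)=2; free=2−2=0
SNF(R) diag = [4, 4] → torsion [4, 4]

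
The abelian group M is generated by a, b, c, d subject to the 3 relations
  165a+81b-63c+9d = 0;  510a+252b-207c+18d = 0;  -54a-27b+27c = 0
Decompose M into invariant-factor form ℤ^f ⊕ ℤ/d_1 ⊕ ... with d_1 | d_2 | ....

rank_ℚ(R)=3; free=4−3=1
SNF(R) diag = [3, 9, 27] → torsion [3, 9, 27]

Answer: M ≅ ℤ^1 ⊕ ℤ/3 ⊕ ℤ/9 ⊕ ℤ/27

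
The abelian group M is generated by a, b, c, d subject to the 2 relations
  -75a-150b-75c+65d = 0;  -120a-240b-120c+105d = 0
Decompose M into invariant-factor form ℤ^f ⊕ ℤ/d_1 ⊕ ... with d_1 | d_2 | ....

Answer: M ≅ ℤ^2 ⊕ ℤ/5 ⊕ ℤ/15

Derivation:
rank_ℚ(R)=2; free=4−2=2
SNF(R) diag = [5, 15] → torsion [5, 15]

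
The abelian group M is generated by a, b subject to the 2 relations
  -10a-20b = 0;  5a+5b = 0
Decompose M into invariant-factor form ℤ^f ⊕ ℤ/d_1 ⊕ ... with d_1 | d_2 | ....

Answer: M ≅ ℤ/5 ⊕ ℤ/10

Derivation:
rank_ℚ(R)=2; free=2−2=0
SNF(R) diag = [5, 10] → torsion [5, 10]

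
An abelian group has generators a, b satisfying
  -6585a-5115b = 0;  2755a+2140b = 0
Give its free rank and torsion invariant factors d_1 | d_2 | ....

rank_ℚ(R)=2; free=2−2=0
SNF(R) diag = [5, 15] → torsion [5, 15]

Answer: M ≅ ℤ/5 ⊕ ℤ/15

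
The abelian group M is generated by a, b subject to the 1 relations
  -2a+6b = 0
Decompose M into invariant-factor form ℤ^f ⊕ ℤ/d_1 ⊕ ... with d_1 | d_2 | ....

rank_ℚ(R)=1; free=2−1=1
SNF(R) diag = [2] → torsion [2]

Answer: M ≅ ℤ^1 ⊕ ℤ/2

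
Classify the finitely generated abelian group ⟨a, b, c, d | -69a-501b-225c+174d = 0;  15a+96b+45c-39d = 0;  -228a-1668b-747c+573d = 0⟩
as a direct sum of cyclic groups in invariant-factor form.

rank_ℚ(R)=3; free=4−3=1
SNF(R) diag = [3, 9, 9] → torsion [3, 9, 9]

Answer: M ≅ ℤ^1 ⊕ ℤ/3 ⊕ ℤ/9 ⊕ ℤ/9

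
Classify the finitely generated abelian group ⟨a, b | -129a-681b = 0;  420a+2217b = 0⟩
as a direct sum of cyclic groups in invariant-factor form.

Answer: M ≅ ℤ/3 ⊕ ℤ/9

Derivation:
rank_ℚ(R)=2; free=2−2=0
SNF(R) diag = [3, 9] → torsion [3, 9]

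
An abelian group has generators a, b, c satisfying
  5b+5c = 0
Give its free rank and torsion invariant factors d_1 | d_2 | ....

Answer: M ≅ ℤ^2 ⊕ ℤ/5

Derivation:
rank_ℚ(R)=1; free=3−1=2
SNF(R) diag = [5] → torsion [5]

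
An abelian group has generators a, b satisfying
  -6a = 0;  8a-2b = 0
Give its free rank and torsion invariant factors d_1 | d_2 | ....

Answer: M ≅ ℤ/2 ⊕ ℤ/6

Derivation:
rank_ℚ(R)=2; free=2−2=0
SNF(R) diag = [2, 6] → torsion [2, 6]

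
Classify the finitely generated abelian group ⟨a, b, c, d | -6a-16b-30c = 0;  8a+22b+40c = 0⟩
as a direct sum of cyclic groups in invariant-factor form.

Answer: M ≅ ℤ^2 ⊕ ℤ/2 ⊕ ℤ/2

Derivation:
rank_ℚ(R)=2; free=4−2=2
SNF(R) diag = [2, 2] → torsion [2, 2]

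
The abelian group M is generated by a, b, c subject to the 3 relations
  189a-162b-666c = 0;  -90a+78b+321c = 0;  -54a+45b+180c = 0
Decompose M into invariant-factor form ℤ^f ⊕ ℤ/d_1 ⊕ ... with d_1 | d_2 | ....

Answer: M ≅ ℤ/3 ⊕ ℤ/9 ⊕ ℤ/27

Derivation:
rank_ℚ(R)=3; free=3−3=0
SNF(R) diag = [3, 9, 27] → torsion [3, 9, 27]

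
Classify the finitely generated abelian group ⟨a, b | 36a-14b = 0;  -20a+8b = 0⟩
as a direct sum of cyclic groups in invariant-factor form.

Answer: M ≅ ℤ/2 ⊕ ℤ/4

Derivation:
rank_ℚ(R)=2; free=2−2=0
SNF(R) diag = [2, 4] → torsion [2, 4]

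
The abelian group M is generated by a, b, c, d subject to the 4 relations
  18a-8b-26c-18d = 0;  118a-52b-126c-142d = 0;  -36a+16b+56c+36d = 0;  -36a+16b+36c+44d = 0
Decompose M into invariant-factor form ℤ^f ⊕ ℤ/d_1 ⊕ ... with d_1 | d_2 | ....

Answer: M ≅ ℤ/2 ⊕ ℤ/4 ⊕ ℤ/4 ⊕ ℤ/8

Derivation:
rank_ℚ(R)=4; free=4−4=0
SNF(R) diag = [2, 4, 4, 8] → torsion [2, 4, 4, 8]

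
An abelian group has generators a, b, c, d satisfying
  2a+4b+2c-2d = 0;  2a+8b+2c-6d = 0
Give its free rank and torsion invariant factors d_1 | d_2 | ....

Answer: M ≅ ℤ^2 ⊕ ℤ/2 ⊕ ℤ/4

Derivation:
rank_ℚ(R)=2; free=4−2=2
SNF(R) diag = [2, 4] → torsion [2, 4]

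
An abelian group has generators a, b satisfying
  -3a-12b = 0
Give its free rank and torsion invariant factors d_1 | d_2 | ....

Answer: M ≅ ℤ^1 ⊕ ℤ/3

Derivation:
rank_ℚ(R)=1; free=2−1=1
SNF(R) diag = [3] → torsion [3]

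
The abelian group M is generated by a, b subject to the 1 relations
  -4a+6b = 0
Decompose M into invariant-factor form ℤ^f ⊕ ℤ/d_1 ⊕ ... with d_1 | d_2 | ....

rank_ℚ(R)=1; free=2−1=1
SNF(R) diag = [2] → torsion [2]

Answer: M ≅ ℤ^1 ⊕ ℤ/2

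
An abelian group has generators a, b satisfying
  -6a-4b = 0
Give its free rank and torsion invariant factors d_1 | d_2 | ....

rank_ℚ(R)=1; free=2−1=1
SNF(R) diag = [2] → torsion [2]

Answer: M ≅ ℤ^1 ⊕ ℤ/2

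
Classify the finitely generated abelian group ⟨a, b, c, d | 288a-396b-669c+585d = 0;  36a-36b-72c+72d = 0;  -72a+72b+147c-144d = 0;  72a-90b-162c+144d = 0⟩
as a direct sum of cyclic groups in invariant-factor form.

rank_ℚ(R)=4; free=4−4=0
SNF(R) diag = [3, 9, 18, 36] → torsion [3, 9, 18, 36]

Answer: M ≅ ℤ/3 ⊕ ℤ/9 ⊕ ℤ/18 ⊕ ℤ/36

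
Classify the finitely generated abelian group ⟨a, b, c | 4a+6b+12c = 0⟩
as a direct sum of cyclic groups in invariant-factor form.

Answer: M ≅ ℤ^2 ⊕ ℤ/2

Derivation:
rank_ℚ(R)=1; free=3−1=2
SNF(R) diag = [2] → torsion [2]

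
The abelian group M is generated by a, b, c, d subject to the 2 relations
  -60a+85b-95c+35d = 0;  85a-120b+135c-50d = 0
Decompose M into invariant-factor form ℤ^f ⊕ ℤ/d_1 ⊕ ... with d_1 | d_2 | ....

Answer: M ≅ ℤ^2 ⊕ ℤ/5 ⊕ ℤ/5

Derivation:
rank_ℚ(R)=2; free=4−2=2
SNF(R) diag = [5, 5] → torsion [5, 5]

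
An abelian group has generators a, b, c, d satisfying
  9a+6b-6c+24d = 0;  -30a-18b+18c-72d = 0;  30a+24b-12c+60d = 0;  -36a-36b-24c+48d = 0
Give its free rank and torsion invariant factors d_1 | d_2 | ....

rank_ℚ(R)=4; free=4−4=0
SNF(R) diag = [3, 6, 12, 12] → torsion [3, 6, 12, 12]

Answer: M ≅ ℤ/3 ⊕ ℤ/6 ⊕ ℤ/12 ⊕ ℤ/12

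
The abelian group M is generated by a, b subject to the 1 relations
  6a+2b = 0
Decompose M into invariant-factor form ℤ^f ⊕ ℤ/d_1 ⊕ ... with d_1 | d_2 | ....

Answer: M ≅ ℤ^1 ⊕ ℤ/2

Derivation:
rank_ℚ(R)=1; free=2−1=1
SNF(R) diag = [2] → torsion [2]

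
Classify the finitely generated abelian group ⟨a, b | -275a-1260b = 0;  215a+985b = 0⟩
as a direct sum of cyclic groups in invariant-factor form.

Answer: M ≅ ℤ/5 ⊕ ℤ/5

Derivation:
rank_ℚ(R)=2; free=2−2=0
SNF(R) diag = [5, 5] → torsion [5, 5]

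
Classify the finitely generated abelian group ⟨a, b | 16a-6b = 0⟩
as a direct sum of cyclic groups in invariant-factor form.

rank_ℚ(R)=1; free=2−1=1
SNF(R) diag = [2] → torsion [2]

Answer: M ≅ ℤ^1 ⊕ ℤ/2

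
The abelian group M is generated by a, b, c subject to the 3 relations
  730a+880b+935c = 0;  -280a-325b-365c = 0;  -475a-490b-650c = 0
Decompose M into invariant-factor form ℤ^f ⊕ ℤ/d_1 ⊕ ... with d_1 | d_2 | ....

rank_ℚ(R)=3; free=3−3=0
SNF(R) diag = [5, 15, 45] → torsion [5, 15, 45]

Answer: M ≅ ℤ/5 ⊕ ℤ/15 ⊕ ℤ/45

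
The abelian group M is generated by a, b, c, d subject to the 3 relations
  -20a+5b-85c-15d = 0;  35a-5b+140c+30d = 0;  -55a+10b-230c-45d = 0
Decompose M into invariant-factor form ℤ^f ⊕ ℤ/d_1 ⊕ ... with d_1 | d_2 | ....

rank_ℚ(R)=3; free=4−3=1
SNF(R) diag = [5, 5, 15] → torsion [5, 5, 15]

Answer: M ≅ ℤ^1 ⊕ ℤ/5 ⊕ ℤ/5 ⊕ ℤ/15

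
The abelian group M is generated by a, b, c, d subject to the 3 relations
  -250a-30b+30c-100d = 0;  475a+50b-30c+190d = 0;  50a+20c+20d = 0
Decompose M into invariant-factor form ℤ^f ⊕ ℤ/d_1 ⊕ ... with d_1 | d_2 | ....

Answer: M ≅ ℤ^1 ⊕ ℤ/5 ⊕ ℤ/10 ⊕ ℤ/20

Derivation:
rank_ℚ(R)=3; free=4−3=1
SNF(R) diag = [5, 10, 20] → torsion [5, 10, 20]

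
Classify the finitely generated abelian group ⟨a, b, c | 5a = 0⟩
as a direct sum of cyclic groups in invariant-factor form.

Answer: M ≅ ℤ^2 ⊕ ℤ/5

Derivation:
rank_ℚ(R)=1; free=3−1=2
SNF(R) diag = [5] → torsion [5]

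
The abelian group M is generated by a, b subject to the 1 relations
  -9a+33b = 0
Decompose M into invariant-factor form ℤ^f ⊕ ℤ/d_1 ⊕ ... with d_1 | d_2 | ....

Answer: M ≅ ℤ^1 ⊕ ℤ/3

Derivation:
rank_ℚ(R)=1; free=2−1=1
SNF(R) diag = [3] → torsion [3]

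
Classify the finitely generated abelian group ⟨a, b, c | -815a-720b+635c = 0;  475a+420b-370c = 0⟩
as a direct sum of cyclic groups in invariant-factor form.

Answer: M ≅ ℤ^1 ⊕ ℤ/5 ⊕ ℤ/15

Derivation:
rank_ℚ(R)=2; free=3−2=1
SNF(R) diag = [5, 15] → torsion [5, 15]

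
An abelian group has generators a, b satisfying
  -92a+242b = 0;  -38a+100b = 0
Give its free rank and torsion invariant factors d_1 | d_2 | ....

Answer: M ≅ ℤ/2 ⊕ ℤ/2

Derivation:
rank_ℚ(R)=2; free=2−2=0
SNF(R) diag = [2, 2] → torsion [2, 2]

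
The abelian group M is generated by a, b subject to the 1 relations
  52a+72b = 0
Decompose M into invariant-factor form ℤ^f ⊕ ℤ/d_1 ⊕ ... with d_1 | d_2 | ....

rank_ℚ(R)=1; free=2−1=1
SNF(R) diag = [4] → torsion [4]

Answer: M ≅ ℤ^1 ⊕ ℤ/4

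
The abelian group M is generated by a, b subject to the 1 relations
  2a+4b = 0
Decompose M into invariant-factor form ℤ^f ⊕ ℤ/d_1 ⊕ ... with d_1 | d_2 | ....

rank_ℚ(R)=1; free=2−1=1
SNF(R) diag = [2] → torsion [2]

Answer: M ≅ ℤ^1 ⊕ ℤ/2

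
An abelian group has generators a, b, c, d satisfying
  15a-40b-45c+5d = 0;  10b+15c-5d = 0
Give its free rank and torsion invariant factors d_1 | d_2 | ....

Answer: M ≅ ℤ^2 ⊕ ℤ/5 ⊕ ℤ/15

Derivation:
rank_ℚ(R)=2; free=4−2=2
SNF(R) diag = [5, 15] → torsion [5, 15]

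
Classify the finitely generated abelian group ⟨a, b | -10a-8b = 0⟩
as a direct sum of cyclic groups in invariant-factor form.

Answer: M ≅ ℤ^1 ⊕ ℤ/2

Derivation:
rank_ℚ(R)=1; free=2−1=1
SNF(R) diag = [2] → torsion [2]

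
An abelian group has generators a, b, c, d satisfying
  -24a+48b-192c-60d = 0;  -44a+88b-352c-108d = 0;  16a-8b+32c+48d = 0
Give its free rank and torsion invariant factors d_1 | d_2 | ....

Answer: M ≅ ℤ^1 ⊕ ℤ/4 ⊕ ℤ/12 ⊕ ℤ/24

Derivation:
rank_ℚ(R)=3; free=4−3=1
SNF(R) diag = [4, 12, 24] → torsion [4, 12, 24]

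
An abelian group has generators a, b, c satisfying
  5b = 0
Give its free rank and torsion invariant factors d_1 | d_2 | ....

Answer: M ≅ ℤ^2 ⊕ ℤ/5

Derivation:
rank_ℚ(R)=1; free=3−1=2
SNF(R) diag = [5] → torsion [5]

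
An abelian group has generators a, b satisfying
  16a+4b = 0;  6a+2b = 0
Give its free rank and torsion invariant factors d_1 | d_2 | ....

Answer: M ≅ ℤ/2 ⊕ ℤ/4

Derivation:
rank_ℚ(R)=2; free=2−2=0
SNF(R) diag = [2, 4] → torsion [2, 4]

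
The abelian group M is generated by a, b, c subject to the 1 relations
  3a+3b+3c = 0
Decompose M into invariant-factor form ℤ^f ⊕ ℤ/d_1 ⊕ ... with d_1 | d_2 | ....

rank_ℚ(R)=1; free=3−1=2
SNF(R) diag = [3] → torsion [3]

Answer: M ≅ ℤ^2 ⊕ ℤ/3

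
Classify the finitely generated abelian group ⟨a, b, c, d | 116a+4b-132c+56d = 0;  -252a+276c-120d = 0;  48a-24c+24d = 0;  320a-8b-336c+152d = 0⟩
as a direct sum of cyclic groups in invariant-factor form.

rank_ℚ(R)=4; free=4−4=0
SNF(R) diag = [4, 12, 24, 24] → torsion [4, 12, 24, 24]

Answer: M ≅ ℤ/4 ⊕ ℤ/12 ⊕ ℤ/24 ⊕ ℤ/24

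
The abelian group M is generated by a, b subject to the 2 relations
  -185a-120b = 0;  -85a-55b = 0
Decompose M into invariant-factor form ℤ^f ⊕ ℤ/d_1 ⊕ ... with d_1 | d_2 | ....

Answer: M ≅ ℤ/5 ⊕ ℤ/5

Derivation:
rank_ℚ(R)=2; free=2−2=0
SNF(R) diag = [5, 5] → torsion [5, 5]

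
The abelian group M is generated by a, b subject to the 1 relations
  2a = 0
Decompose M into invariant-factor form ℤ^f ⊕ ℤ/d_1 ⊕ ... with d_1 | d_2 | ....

Answer: M ≅ ℤ^1 ⊕ ℤ/2

Derivation:
rank_ℚ(R)=1; free=2−1=1
SNF(R) diag = [2] → torsion [2]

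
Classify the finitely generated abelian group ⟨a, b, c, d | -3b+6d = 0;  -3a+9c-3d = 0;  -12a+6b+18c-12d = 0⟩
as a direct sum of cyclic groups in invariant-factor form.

Answer: M ≅ ℤ^1 ⊕ ℤ/3 ⊕ ℤ/3 ⊕ ℤ/6

Derivation:
rank_ℚ(R)=3; free=4−3=1
SNF(R) diag = [3, 3, 6] → torsion [3, 3, 6]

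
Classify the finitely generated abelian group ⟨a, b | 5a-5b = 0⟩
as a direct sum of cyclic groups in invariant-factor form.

rank_ℚ(R)=1; free=2−1=1
SNF(R) diag = [5] → torsion [5]

Answer: M ≅ ℤ^1 ⊕ ℤ/5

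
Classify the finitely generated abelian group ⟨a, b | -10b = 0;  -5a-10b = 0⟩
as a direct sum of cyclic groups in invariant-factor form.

rank_ℚ(R)=2; free=2−2=0
SNF(R) diag = [5, 10] → torsion [5, 10]

Answer: M ≅ ℤ/5 ⊕ ℤ/10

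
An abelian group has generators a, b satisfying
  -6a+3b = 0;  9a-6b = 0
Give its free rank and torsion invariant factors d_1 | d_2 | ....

rank_ℚ(R)=2; free=2−2=0
SNF(R) diag = [3, 3] → torsion [3, 3]

Answer: M ≅ ℤ/3 ⊕ ℤ/3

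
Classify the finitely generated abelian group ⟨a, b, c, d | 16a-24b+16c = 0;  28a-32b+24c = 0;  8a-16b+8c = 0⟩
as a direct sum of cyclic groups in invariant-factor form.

Answer: M ≅ ℤ^1 ⊕ ℤ/4 ⊕ ℤ/8 ⊕ ℤ/8

Derivation:
rank_ℚ(R)=3; free=4−3=1
SNF(R) diag = [4, 8, 8] → torsion [4, 8, 8]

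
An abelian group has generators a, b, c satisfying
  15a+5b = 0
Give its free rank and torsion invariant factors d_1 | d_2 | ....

rank_ℚ(R)=1; free=3−1=2
SNF(R) diag = [5] → torsion [5]

Answer: M ≅ ℤ^2 ⊕ ℤ/5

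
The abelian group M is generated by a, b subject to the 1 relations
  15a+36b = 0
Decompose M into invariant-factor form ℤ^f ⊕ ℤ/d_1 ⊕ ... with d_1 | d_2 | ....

rank_ℚ(R)=1; free=2−1=1
SNF(R) diag = [3] → torsion [3]

Answer: M ≅ ℤ^1 ⊕ ℤ/3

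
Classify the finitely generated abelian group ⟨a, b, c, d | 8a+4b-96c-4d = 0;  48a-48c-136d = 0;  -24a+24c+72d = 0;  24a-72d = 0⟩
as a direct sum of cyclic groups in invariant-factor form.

rank_ℚ(R)=4; free=4−4=0
SNF(R) diag = [4, 8, 24, 24] → torsion [4, 8, 24, 24]

Answer: M ≅ ℤ/4 ⊕ ℤ/8 ⊕ ℤ/24 ⊕ ℤ/24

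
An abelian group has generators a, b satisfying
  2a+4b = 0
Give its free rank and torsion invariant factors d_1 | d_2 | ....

rank_ℚ(R)=1; free=2−1=1
SNF(R) diag = [2] → torsion [2]

Answer: M ≅ ℤ^1 ⊕ ℤ/2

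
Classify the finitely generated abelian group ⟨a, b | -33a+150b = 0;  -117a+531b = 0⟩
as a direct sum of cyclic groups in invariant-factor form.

Answer: M ≅ ℤ/3 ⊕ ℤ/9

Derivation:
rank_ℚ(R)=2; free=2−2=0
SNF(R) diag = [3, 9] → torsion [3, 9]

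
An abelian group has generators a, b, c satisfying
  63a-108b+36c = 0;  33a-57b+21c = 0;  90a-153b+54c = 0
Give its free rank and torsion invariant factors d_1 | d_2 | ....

Answer: M ≅ ℤ/3 ⊕ ℤ/9 ⊕ ℤ/9

Derivation:
rank_ℚ(R)=3; free=3−3=0
SNF(R) diag = [3, 9, 9] → torsion [3, 9, 9]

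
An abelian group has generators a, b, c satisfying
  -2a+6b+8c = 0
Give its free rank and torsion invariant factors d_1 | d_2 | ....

Answer: M ≅ ℤ^2 ⊕ ℤ/2

Derivation:
rank_ℚ(R)=1; free=3−1=2
SNF(R) diag = [2] → torsion [2]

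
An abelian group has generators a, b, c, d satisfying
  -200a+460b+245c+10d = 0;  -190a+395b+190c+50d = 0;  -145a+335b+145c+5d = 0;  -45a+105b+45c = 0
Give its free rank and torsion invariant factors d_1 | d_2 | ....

Answer: M ≅ ℤ/5 ⊕ ℤ/15 ⊕ ℤ/45 ⊕ ℤ/45

Derivation:
rank_ℚ(R)=4; free=4−4=0
SNF(R) diag = [5, 15, 45, 45] → torsion [5, 15, 45, 45]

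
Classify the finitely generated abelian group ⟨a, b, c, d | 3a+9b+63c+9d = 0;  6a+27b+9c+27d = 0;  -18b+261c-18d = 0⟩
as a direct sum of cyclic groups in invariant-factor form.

rank_ℚ(R)=3; free=4−3=1
SNF(R) diag = [3, 9, 27] → torsion [3, 9, 27]

Answer: M ≅ ℤ^1 ⊕ ℤ/3 ⊕ ℤ/9 ⊕ ℤ/27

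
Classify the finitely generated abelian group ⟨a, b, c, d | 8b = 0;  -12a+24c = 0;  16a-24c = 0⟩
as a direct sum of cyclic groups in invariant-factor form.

rank_ℚ(R)=3; free=4−3=1
SNF(R) diag = [4, 8, 24] → torsion [4, 8, 24]

Answer: M ≅ ℤ^1 ⊕ ℤ/4 ⊕ ℤ/8 ⊕ ℤ/24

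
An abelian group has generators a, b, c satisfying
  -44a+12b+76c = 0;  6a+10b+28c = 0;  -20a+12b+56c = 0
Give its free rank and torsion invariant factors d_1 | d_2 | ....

rank_ℚ(R)=3; free=3−3=0
SNF(R) diag = [2, 4, 8] → torsion [2, 4, 8]

Answer: M ≅ ℤ/2 ⊕ ℤ/4 ⊕ ℤ/8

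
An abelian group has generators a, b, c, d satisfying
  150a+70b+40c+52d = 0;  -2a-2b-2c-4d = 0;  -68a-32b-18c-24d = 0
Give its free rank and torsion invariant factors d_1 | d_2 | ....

Answer: M ≅ ℤ^1 ⊕ ℤ/2 ⊕ ℤ/2 ⊕ ℤ/4

Derivation:
rank_ℚ(R)=3; free=4−3=1
SNF(R) diag = [2, 2, 4] → torsion [2, 2, 4]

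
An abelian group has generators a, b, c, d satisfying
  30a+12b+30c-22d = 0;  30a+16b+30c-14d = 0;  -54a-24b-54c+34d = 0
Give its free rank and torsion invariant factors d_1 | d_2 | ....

rank_ℚ(R)=3; free=4−3=1
SNF(R) diag = [2, 4, 12] → torsion [2, 4, 12]

Answer: M ≅ ℤ^1 ⊕ ℤ/2 ⊕ ℤ/4 ⊕ ℤ/12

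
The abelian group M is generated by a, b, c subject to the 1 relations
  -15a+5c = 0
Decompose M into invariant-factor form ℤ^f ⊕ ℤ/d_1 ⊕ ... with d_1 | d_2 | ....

Answer: M ≅ ℤ^2 ⊕ ℤ/5

Derivation:
rank_ℚ(R)=1; free=3−1=2
SNF(R) diag = [5] → torsion [5]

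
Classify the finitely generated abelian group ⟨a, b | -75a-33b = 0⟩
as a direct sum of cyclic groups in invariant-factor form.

rank_ℚ(R)=1; free=2−1=1
SNF(R) diag = [3] → torsion [3]

Answer: M ≅ ℤ^1 ⊕ ℤ/3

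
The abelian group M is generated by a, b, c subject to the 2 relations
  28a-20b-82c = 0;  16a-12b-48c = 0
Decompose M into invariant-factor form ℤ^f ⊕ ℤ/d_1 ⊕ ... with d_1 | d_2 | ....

rank_ℚ(R)=2; free=3−2=1
SNF(R) diag = [2, 4] → torsion [2, 4]

Answer: M ≅ ℤ^1 ⊕ ℤ/2 ⊕ ℤ/4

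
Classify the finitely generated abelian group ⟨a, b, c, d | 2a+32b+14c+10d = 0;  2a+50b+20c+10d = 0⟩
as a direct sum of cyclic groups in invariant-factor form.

Answer: M ≅ ℤ^2 ⊕ ℤ/2 ⊕ ℤ/6

Derivation:
rank_ℚ(R)=2; free=4−2=2
SNF(R) diag = [2, 6] → torsion [2, 6]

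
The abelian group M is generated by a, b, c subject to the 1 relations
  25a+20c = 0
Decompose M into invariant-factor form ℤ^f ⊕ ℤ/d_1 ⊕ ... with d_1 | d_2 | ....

rank_ℚ(R)=1; free=3−1=2
SNF(R) diag = [5] → torsion [5]

Answer: M ≅ ℤ^2 ⊕ ℤ/5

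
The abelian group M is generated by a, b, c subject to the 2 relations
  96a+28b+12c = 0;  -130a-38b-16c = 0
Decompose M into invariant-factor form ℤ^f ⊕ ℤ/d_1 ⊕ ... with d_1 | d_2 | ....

Answer: M ≅ ℤ^1 ⊕ ℤ/2 ⊕ ℤ/4

Derivation:
rank_ℚ(R)=2; free=3−2=1
SNF(R) diag = [2, 4] → torsion [2, 4]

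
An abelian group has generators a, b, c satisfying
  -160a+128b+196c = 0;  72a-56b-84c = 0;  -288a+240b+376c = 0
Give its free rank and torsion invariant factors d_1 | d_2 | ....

Answer: M ≅ ℤ/4 ⊕ ℤ/8 ⊕ ℤ/16

Derivation:
rank_ℚ(R)=3; free=3−3=0
SNF(R) diag = [4, 8, 16] → torsion [4, 8, 16]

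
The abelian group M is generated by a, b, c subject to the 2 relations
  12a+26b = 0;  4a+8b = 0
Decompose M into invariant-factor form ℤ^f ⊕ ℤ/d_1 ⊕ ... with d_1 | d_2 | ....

Answer: M ≅ ℤ^1 ⊕ ℤ/2 ⊕ ℤ/4

Derivation:
rank_ℚ(R)=2; free=3−2=1
SNF(R) diag = [2, 4] → torsion [2, 4]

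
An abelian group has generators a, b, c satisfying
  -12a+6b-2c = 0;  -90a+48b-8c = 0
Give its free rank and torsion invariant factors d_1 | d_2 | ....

Answer: M ≅ ℤ^1 ⊕ ℤ/2 ⊕ ℤ/6

Derivation:
rank_ℚ(R)=2; free=3−2=1
SNF(R) diag = [2, 6] → torsion [2, 6]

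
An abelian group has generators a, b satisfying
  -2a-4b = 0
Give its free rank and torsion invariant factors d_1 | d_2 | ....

rank_ℚ(R)=1; free=2−1=1
SNF(R) diag = [2] → torsion [2]

Answer: M ≅ ℤ^1 ⊕ ℤ/2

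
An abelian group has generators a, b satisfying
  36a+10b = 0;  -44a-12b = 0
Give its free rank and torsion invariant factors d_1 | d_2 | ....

Answer: M ≅ ℤ/2 ⊕ ℤ/4

Derivation:
rank_ℚ(R)=2; free=2−2=0
SNF(R) diag = [2, 4] → torsion [2, 4]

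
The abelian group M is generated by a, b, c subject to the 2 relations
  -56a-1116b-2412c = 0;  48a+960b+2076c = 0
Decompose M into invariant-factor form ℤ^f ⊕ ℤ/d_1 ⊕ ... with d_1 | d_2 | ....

rank_ℚ(R)=2; free=3−2=1
SNF(R) diag = [4, 12] → torsion [4, 12]

Answer: M ≅ ℤ^1 ⊕ ℤ/4 ⊕ ℤ/12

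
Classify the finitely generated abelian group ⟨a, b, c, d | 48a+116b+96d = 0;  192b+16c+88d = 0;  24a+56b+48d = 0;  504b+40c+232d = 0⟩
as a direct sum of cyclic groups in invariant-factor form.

rank_ℚ(R)=4; free=4−4=0
SNF(R) diag = [4, 8, 24, 24] → torsion [4, 8, 24, 24]

Answer: M ≅ ℤ/4 ⊕ ℤ/8 ⊕ ℤ/24 ⊕ ℤ/24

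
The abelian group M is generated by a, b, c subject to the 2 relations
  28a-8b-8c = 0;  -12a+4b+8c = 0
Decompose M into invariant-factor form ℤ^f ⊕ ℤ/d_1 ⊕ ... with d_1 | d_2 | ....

rank_ℚ(R)=2; free=3−2=1
SNF(R) diag = [4, 4] → torsion [4, 4]

Answer: M ≅ ℤ^1 ⊕ ℤ/4 ⊕ ℤ/4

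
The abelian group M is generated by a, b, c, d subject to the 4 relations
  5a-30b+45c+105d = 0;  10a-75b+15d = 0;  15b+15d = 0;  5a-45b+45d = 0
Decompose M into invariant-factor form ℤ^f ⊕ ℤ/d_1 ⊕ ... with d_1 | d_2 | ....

Answer: M ≅ ℤ/5 ⊕ ℤ/15 ⊕ ℤ/45 ⊕ ℤ/90

Derivation:
rank_ℚ(R)=4; free=4−4=0
SNF(R) diag = [5, 15, 45, 90] → torsion [5, 15, 45, 90]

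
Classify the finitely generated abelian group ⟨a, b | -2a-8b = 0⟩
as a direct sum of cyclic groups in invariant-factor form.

rank_ℚ(R)=1; free=2−1=1
SNF(R) diag = [2] → torsion [2]

Answer: M ≅ ℤ^1 ⊕ ℤ/2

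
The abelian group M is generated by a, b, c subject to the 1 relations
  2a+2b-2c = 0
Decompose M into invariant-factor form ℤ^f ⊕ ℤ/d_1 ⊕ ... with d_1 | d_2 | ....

rank_ℚ(R)=1; free=3−1=2
SNF(R) diag = [2] → torsion [2]

Answer: M ≅ ℤ^2 ⊕ ℤ/2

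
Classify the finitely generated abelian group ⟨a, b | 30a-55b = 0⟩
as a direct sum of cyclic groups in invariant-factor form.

rank_ℚ(R)=1; free=2−1=1
SNF(R) diag = [5] → torsion [5]

Answer: M ≅ ℤ^1 ⊕ ℤ/5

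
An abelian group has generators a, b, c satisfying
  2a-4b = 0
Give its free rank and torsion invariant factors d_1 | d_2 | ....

Answer: M ≅ ℤ^2 ⊕ ℤ/2

Derivation:
rank_ℚ(R)=1; free=3−1=2
SNF(R) diag = [2] → torsion [2]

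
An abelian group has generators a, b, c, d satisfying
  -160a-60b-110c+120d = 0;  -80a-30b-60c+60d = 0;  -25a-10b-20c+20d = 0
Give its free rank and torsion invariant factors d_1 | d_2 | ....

Answer: M ≅ ℤ^1 ⊕ ℤ/5 ⊕ ℤ/10 ⊕ ℤ/10

Derivation:
rank_ℚ(R)=3; free=4−3=1
SNF(R) diag = [5, 10, 10] → torsion [5, 10, 10]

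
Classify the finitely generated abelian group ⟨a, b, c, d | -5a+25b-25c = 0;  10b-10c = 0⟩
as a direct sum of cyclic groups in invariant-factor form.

rank_ℚ(R)=2; free=4−2=2
SNF(R) diag = [5, 10] → torsion [5, 10]

Answer: M ≅ ℤ^2 ⊕ ℤ/5 ⊕ ℤ/10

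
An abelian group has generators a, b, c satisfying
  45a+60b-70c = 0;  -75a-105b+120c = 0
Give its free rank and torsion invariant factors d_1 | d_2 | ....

rank_ℚ(R)=2; free=3−2=1
SNF(R) diag = [5, 15] → torsion [5, 15]

Answer: M ≅ ℤ^1 ⊕ ℤ/5 ⊕ ℤ/15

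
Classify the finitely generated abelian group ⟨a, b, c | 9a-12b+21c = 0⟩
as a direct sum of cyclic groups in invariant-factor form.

Answer: M ≅ ℤ^2 ⊕ ℤ/3

Derivation:
rank_ℚ(R)=1; free=3−1=2
SNF(R) diag = [3] → torsion [3]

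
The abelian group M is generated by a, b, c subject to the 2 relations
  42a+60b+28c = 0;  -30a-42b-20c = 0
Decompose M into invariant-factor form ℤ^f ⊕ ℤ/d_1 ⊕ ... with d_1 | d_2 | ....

rank_ℚ(R)=2; free=3−2=1
SNF(R) diag = [2, 6] → torsion [2, 6]

Answer: M ≅ ℤ^1 ⊕ ℤ/2 ⊕ ℤ/6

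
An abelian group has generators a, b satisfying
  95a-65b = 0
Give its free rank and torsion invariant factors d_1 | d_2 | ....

rank_ℚ(R)=1; free=2−1=1
SNF(R) diag = [5] → torsion [5]

Answer: M ≅ ℤ^1 ⊕ ℤ/5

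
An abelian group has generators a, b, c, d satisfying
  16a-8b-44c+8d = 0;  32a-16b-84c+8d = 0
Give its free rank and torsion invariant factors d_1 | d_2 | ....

rank_ℚ(R)=2; free=4−2=2
SNF(R) diag = [4, 8] → torsion [4, 8]

Answer: M ≅ ℤ^2 ⊕ ℤ/4 ⊕ ℤ/8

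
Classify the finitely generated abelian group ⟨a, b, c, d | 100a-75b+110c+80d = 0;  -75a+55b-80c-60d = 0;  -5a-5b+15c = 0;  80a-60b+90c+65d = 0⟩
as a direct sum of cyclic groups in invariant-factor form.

rank_ℚ(R)=4; free=4−4=0
SNF(R) diag = [5, 5, 5, 5] → torsion [5, 5, 5, 5]

Answer: M ≅ ℤ/5 ⊕ ℤ/5 ⊕ ℤ/5 ⊕ ℤ/5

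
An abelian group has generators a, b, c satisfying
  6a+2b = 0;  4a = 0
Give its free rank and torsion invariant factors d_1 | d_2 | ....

rank_ℚ(R)=2; free=3−2=1
SNF(R) diag = [2, 4] → torsion [2, 4]

Answer: M ≅ ℤ^1 ⊕ ℤ/2 ⊕ ℤ/4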